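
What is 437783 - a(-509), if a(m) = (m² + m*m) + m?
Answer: -79870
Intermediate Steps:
a(m) = m + 2*m² (a(m) = (m² + m²) + m = 2*m² + m = m + 2*m²)
437783 - a(-509) = 437783 - (-509)*(1 + 2*(-509)) = 437783 - (-509)*(1 - 1018) = 437783 - (-509)*(-1017) = 437783 - 1*517653 = 437783 - 517653 = -79870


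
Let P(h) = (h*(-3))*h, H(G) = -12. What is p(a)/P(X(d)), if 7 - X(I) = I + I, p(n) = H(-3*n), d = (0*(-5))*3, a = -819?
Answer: 4/49 ≈ 0.081633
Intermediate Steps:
d = 0 (d = 0*3 = 0)
p(n) = -12
X(I) = 7 - 2*I (X(I) = 7 - (I + I) = 7 - 2*I)
P(h) = -3*h² (P(h) = (-3*h)*h = -3*h²)
p(a)/P(X(d)) = -12*(-1/(3*(7 - 2*0)²)) = -12*(-1/(3*(7 + 0)²)) = -12/((-3*7²)) = -12/((-3*49)) = -12/(-147) = -12*(-1/147) = 4/49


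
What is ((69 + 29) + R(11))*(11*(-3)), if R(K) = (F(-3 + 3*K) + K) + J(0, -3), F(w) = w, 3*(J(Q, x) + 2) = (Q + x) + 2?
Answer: -4510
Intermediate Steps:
J(Q, x) = -4/3 + Q/3 + x/3 (J(Q, x) = -2 + ((Q + x) + 2)/3 = -2 + (2 + Q + x)/3 = -2 + (⅔ + Q/3 + x/3) = -4/3 + Q/3 + x/3)
R(K) = -16/3 + 4*K (R(K) = ((-3 + 3*K) + K) + (-4/3 + (⅓)*0 + (⅓)*(-3)) = (-3 + 4*K) + (-4/3 + 0 - 1) = (-3 + 4*K) - 7/3 = -16/3 + 4*K)
((69 + 29) + R(11))*(11*(-3)) = ((69 + 29) + (-16/3 + 4*11))*(11*(-3)) = (98 + (-16/3 + 44))*(-33) = (98 + 116/3)*(-33) = (410/3)*(-33) = -4510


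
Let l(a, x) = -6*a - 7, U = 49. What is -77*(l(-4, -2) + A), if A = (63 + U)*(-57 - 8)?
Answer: 559251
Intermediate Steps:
l(a, x) = -7 - 6*a
A = -7280 (A = (63 + 49)*(-57 - 8) = 112*(-65) = -7280)
-77*(l(-4, -2) + A) = -77*((-7 - 6*(-4)) - 7280) = -77*((-7 + 24) - 7280) = -77*(17 - 7280) = -77*(-7263) = 559251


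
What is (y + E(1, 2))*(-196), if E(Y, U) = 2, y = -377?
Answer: 73500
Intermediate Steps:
(y + E(1, 2))*(-196) = (-377 + 2)*(-196) = -375*(-196) = 73500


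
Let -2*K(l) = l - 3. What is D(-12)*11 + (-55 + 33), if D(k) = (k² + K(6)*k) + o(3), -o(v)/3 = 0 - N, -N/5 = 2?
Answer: 1430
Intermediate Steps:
N = -10 (N = -5*2 = -10)
K(l) = 3/2 - l/2 (K(l) = -(l - 3)/2 = -(-3 + l)/2 = 3/2 - l/2)
o(v) = -30 (o(v) = -3*(0 - 1*(-10)) = -3*(0 + 10) = -3*10 = -30)
D(k) = -30 + k² - 3*k/2 (D(k) = (k² + (3/2 - ½*6)*k) - 30 = (k² + (3/2 - 3)*k) - 30 = (k² - 3*k/2) - 30 = -30 + k² - 3*k/2)
D(-12)*11 + (-55 + 33) = (-30 + (-12)² - 3/2*(-12))*11 + (-55 + 33) = (-30 + 144 + 18)*11 - 22 = 132*11 - 22 = 1452 - 22 = 1430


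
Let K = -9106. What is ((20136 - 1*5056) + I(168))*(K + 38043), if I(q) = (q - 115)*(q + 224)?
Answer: 1037565072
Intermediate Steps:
I(q) = (-115 + q)*(224 + q)
((20136 - 1*5056) + I(168))*(K + 38043) = ((20136 - 1*5056) + (-25760 + 168² + 109*168))*(-9106 + 38043) = ((20136 - 5056) + (-25760 + 28224 + 18312))*28937 = (15080 + 20776)*28937 = 35856*28937 = 1037565072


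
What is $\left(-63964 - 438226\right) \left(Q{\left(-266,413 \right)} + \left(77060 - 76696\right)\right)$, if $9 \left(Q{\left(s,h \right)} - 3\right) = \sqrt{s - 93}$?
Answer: $-184303730 - \frac{502190 i \sqrt{359}}{9} \approx -1.843 \cdot 10^{8} - 1.0572 \cdot 10^{6} i$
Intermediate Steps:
$Q{\left(s,h \right)} = 3 + \frac{\sqrt{-93 + s}}{9}$ ($Q{\left(s,h \right)} = 3 + \frac{\sqrt{s - 93}}{9} = 3 + \frac{\sqrt{-93 + s}}{9}$)
$\left(-63964 - 438226\right) \left(Q{\left(-266,413 \right)} + \left(77060 - 76696\right)\right) = \left(-63964 - 438226\right) \left(\left(3 + \frac{\sqrt{-93 - 266}}{9}\right) + \left(77060 - 76696\right)\right) = - 502190 \left(\left(3 + \frac{\sqrt{-359}}{9}\right) + \left(77060 - 76696\right)\right) = - 502190 \left(\left(3 + \frac{i \sqrt{359}}{9}\right) + 364\right) = - 502190 \left(367 + \frac{i \sqrt{359}}{9}\right) = -184303730 - \frac{502190 i \sqrt{359}}{9}$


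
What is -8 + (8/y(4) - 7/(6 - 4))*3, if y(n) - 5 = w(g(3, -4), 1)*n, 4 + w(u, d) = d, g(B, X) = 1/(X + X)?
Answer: -307/14 ≈ -21.929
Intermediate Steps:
g(B, X) = 1/(2*X)
w(u, d) = -4 + d
y(n) = 5 - 3*n (y(n) = 5 + (-4 + 1)*n = 5 - 3*n)
-8 + (8/y(4) - 7/(6 - 4))*3 = -8 + (8/(5 - 3*4) - 7/(6 - 4))*3 = -8 + (8/(5 - 12) - 7/2)*3 = -8 + (8/(-7) - 7*½)*3 = -8 + (8*(-⅐) - 7/2)*3 = -8 + (-8/7 - 7/2)*3 = -8 - 65/14*3 = -8 - 195/14 = -307/14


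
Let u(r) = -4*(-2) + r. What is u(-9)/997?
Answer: -1/997 ≈ -0.0010030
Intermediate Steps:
u(r) = 8 + r
u(-9)/997 = (8 - 9)/997 = -1*1/997 = -1/997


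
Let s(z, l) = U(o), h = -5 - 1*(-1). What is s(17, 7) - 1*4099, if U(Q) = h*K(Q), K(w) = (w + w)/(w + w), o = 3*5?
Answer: -4103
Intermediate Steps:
o = 15
K(w) = 1 (K(w) = (2*w)/((2*w)) = (2*w)*(1/(2*w)) = 1)
h = -4 (h = -5 + 1 = -4)
U(Q) = -4 (U(Q) = -4*1 = -4)
s(z, l) = -4
s(17, 7) - 1*4099 = -4 - 1*4099 = -4 - 4099 = -4103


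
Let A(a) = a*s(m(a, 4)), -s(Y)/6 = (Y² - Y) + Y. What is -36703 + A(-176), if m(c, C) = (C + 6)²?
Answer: 10523297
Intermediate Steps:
m(c, C) = (6 + C)²
s(Y) = -6*Y² (s(Y) = -6*((Y² - Y) + Y) = -6*Y²)
A(a) = -60000*a (A(a) = a*(-6*(6 + 4)⁴) = a*(-6*(10²)²) = a*(-6*100²) = a*(-6*10000) = a*(-60000) = -60000*a)
-36703 + A(-176) = -36703 - 60000*(-176) = -36703 + 10560000 = 10523297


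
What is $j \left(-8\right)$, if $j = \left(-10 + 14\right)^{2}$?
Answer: $-128$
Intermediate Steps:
$j = 16$ ($j = 4^{2} = 16$)
$j \left(-8\right) = 16 \left(-8\right) = -128$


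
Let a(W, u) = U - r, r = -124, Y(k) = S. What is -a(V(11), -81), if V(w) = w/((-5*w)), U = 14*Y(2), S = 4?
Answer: -180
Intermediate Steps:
Y(k) = 4
U = 56 (U = 14*4 = 56)
V(w) = -⅕ (V(w) = w*(-1/(5*w)) = -⅕)
a(W, u) = 180 (a(W, u) = 56 - 1*(-124) = 56 + 124 = 180)
-a(V(11), -81) = -1*180 = -180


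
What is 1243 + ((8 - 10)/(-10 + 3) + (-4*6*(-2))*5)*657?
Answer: 1113775/7 ≈ 1.5911e+5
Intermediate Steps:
1243 + ((8 - 10)/(-10 + 3) + (-4*6*(-2))*5)*657 = 1243 + (-2/(-7) - 24*(-2)*5)*657 = 1243 + (-2*(-1/7) + 48*5)*657 = 1243 + (2/7 + 240)*657 = 1243 + (1682/7)*657 = 1243 + 1105074/7 = 1113775/7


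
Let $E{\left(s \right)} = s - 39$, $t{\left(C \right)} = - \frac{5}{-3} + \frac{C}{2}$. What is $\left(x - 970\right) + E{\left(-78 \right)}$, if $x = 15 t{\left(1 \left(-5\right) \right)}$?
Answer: $- \frac{2199}{2} \approx -1099.5$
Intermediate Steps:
$t{\left(C \right)} = \frac{5}{3} + \frac{C}{2}$ ($t{\left(C \right)} = \left(-5\right) \left(- \frac{1}{3}\right) + C \frac{1}{2} = \frac{5}{3} + \frac{C}{2}$)
$E{\left(s \right)} = -39 + s$ ($E{\left(s \right)} = s - 39 = -39 + s$)
$x = - \frac{25}{2}$ ($x = 15 \left(\frac{5}{3} + \frac{1 \left(-5\right)}{2}\right) = 15 \left(\frac{5}{3} + \frac{1}{2} \left(-5\right)\right) = 15 \left(\frac{5}{3} - \frac{5}{2}\right) = 15 \left(- \frac{5}{6}\right) = - \frac{25}{2} \approx -12.5$)
$\left(x - 970\right) + E{\left(-78 \right)} = \left(- \frac{25}{2} - 970\right) - 117 = - \frac{1965}{2} - 117 = - \frac{2199}{2}$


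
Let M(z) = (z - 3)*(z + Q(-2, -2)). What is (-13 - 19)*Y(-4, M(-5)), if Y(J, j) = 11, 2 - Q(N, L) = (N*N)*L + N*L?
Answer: -352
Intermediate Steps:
Q(N, L) = 2 - L*N - L*N² (Q(N, L) = 2 - ((N*N)*L + N*L) = 2 - (N²*L + L*N) = 2 - (L*N² + L*N) = 2 - (L*N + L*N²) = 2 + (-L*N - L*N²) = 2 - L*N - L*N²)
M(z) = (-3 + z)*(6 + z) (M(z) = (z - 3)*(z + (2 - 1*(-2)*(-2) - 1*(-2)*(-2)²)) = (-3 + z)*(z + (2 - 4 - 1*(-2)*4)) = (-3 + z)*(z + (2 - 4 + 8)) = (-3 + z)*(z + 6) = (-3 + z)*(6 + z))
(-13 - 19)*Y(-4, M(-5)) = (-13 - 19)*11 = -32*11 = -352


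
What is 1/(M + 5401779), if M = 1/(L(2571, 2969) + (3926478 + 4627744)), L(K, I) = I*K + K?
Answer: 16190092/87455298973669 ≈ 1.8512e-7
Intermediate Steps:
L(K, I) = K + I*K
M = 1/16190092 (M = 1/(2571*(1 + 2969) + (3926478 + 4627744)) = 1/(2571*2970 + 8554222) = 1/(7635870 + 8554222) = 1/16190092 ≈ 6.1766e-8)
1/(M + 5401779) = 1/(1/16190092 + 5401779) = 1/(87455298973669/16190092) = 16190092/87455298973669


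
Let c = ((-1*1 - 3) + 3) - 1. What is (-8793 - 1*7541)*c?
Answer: 32668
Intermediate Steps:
c = -2 (c = ((-1 - 3) + 3) - 1 = (-4 + 3) - 1 = -1 - 1 = -2)
(-8793 - 1*7541)*c = (-8793 - 1*7541)*(-2) = (-8793 - 7541)*(-2) = -16334*(-2) = 32668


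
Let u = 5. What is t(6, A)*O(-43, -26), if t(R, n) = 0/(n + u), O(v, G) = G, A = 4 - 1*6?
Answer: 0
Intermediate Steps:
A = -2 (A = 4 - 6 = -2)
t(R, n) = 0 (t(R, n) = 0/(n + 5) = 0/(5 + n) = 0)
t(6, A)*O(-43, -26) = 0*(-26) = 0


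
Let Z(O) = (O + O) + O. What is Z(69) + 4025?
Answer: 4232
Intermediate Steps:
Z(O) = 3*O (Z(O) = 2*O + O = 3*O)
Z(69) + 4025 = 3*69 + 4025 = 207 + 4025 = 4232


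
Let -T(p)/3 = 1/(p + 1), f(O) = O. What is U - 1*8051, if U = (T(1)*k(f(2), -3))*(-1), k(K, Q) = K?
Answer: -8048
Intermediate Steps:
T(p) = -3/(1 + p) (T(p) = -3/(p + 1) = -3/(1 + p))
U = 3 (U = (-3/(1 + 1)*2)*(-1) = (-3/2*2)*(-1) = (-3*½*2)*(-1) = -3/2*2*(-1) = -3*(-1) = 3)
U - 1*8051 = 3 - 1*8051 = 3 - 8051 = -8048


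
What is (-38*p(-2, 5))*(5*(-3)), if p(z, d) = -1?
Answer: -570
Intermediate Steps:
(-38*p(-2, 5))*(5*(-3)) = (-38*(-1))*(5*(-3)) = 38*(-15) = -570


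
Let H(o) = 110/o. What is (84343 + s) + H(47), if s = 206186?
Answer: 13654973/47 ≈ 2.9053e+5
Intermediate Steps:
(84343 + s) + H(47) = (84343 + 206186) + 110/47 = 290529 + 110*(1/47) = 290529 + 110/47 = 13654973/47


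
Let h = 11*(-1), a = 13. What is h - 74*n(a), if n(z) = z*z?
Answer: -12517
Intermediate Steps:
h = -11
n(z) = z**2
h - 74*n(a) = -11 - 74*13**2 = -11 - 74*169 = -11 - 12506 = -12517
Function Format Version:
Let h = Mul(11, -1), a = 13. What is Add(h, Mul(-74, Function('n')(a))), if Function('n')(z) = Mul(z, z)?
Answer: -12517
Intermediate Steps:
h = -11
Function('n')(z) = Pow(z, 2)
Add(h, Mul(-74, Function('n')(a))) = Add(-11, Mul(-74, Pow(13, 2))) = Add(-11, Mul(-74, 169)) = Add(-11, -12506) = -12517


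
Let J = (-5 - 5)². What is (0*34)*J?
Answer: 0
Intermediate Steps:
J = 100 (J = (-10)² = 100)
(0*34)*J = (0*34)*100 = 0*100 = 0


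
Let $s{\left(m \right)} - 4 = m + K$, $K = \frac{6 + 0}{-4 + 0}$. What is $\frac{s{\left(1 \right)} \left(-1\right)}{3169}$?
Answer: $- \frac{7}{6338} \approx -0.0011044$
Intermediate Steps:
$K = - \frac{3}{2}$ ($K = \frac{6}{-4} = 6 \left(- \frac{1}{4}\right) = - \frac{3}{2} \approx -1.5$)
$s{\left(m \right)} = \frac{5}{2} + m$ ($s{\left(m \right)} = 4 + \left(m - \frac{3}{2}\right) = 4 + \left(- \frac{3}{2} + m\right) = \frac{5}{2} + m$)
$\frac{s{\left(1 \right)} \left(-1\right)}{3169} = \frac{\left(\frac{5}{2} + 1\right) \left(-1\right)}{3169} = \frac{7}{2} \left(-1\right) \frac{1}{3169} = \left(- \frac{7}{2}\right) \frac{1}{3169} = - \frac{7}{6338}$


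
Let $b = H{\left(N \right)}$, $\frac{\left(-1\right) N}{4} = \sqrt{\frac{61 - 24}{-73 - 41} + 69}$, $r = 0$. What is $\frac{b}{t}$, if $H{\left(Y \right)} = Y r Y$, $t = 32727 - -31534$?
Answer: $0$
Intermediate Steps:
$N = - \frac{2 \sqrt{892506}}{57}$ ($N = - 4 \sqrt{\frac{61 - 24}{-73 - 41} + 69} = - 4 \sqrt{\frac{37}{-114} + 69} = - 4 \sqrt{37 \left(- \frac{1}{114}\right) + 69} = - 4 \sqrt{- \frac{37}{114} + 69} = - 4 \sqrt{\frac{7829}{114}} = - 4 \frac{\sqrt{892506}}{114} = - \frac{2 \sqrt{892506}}{57} \approx -33.148$)
$t = 64261$ ($t = 32727 + 31534 = 64261$)
$H{\left(Y \right)} = 0$ ($H{\left(Y \right)} = Y 0 Y = 0 Y = 0$)
$b = 0$
$\frac{b}{t} = \frac{0}{64261} = 0 \cdot \frac{1}{64261} = 0$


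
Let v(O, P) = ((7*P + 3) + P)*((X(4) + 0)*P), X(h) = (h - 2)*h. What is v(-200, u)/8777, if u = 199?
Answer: 2539240/8777 ≈ 289.31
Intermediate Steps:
X(h) = h*(-2 + h) (X(h) = (-2 + h)*h = h*(-2 + h))
v(O, P) = 8*P*(3 + 8*P) (v(O, P) = ((7*P + 3) + P)*((4*(-2 + 4) + 0)*P) = ((3 + 7*P) + P)*((4*2 + 0)*P) = (3 + 8*P)*((8 + 0)*P) = (3 + 8*P)*(8*P) = 8*P*(3 + 8*P))
v(-200, u)/8777 = (8*199*(3 + 8*199))/8777 = (8*199*(3 + 1592))*(1/8777) = (8*199*1595)*(1/8777) = 2539240*(1/8777) = 2539240/8777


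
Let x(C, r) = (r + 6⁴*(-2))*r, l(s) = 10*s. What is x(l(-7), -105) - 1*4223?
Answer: 278962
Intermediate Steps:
x(C, r) = r*(-2592 + r) (x(C, r) = (r + 1296*(-2))*r = (r - 2592)*r = (-2592 + r)*r = r*(-2592 + r))
x(l(-7), -105) - 1*4223 = -105*(-2592 - 105) - 1*4223 = -105*(-2697) - 4223 = 283185 - 4223 = 278962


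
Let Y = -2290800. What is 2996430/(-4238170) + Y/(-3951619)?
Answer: -213194988417/1674763309723 ≈ -0.12730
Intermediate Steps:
2996430/(-4238170) + Y/(-3951619) = 2996430/(-4238170) - 2290800/(-3951619) = 2996430*(-1/4238170) - 2290800*(-1/3951619) = -299643/423817 + 2290800/3951619 = -213194988417/1674763309723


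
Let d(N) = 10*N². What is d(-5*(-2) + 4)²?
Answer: 3841600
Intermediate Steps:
d(-5*(-2) + 4)² = (10*(-5*(-2) + 4)²)² = (10*(10 + 4)²)² = (10*14²)² = (10*196)² = 1960² = 3841600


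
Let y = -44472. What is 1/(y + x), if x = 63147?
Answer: 1/18675 ≈ 5.3547e-5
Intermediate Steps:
1/(y + x) = 1/(-44472 + 63147) = 1/18675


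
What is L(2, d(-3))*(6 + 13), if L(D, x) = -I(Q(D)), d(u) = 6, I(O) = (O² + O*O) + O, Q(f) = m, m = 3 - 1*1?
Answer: -190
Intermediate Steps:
m = 2 (m = 3 - 1 = 2)
Q(f) = 2
I(O) = O + 2*O² (I(O) = (O² + O²) + O = 2*O² + O = O + 2*O²)
L(D, x) = -10 (L(D, x) = -2*(1 + 2*2) = -2*(1 + 4) = -2*5 = -1*10 = -10)
L(2, d(-3))*(6 + 13) = -10*(6 + 13) = -10*19 = -190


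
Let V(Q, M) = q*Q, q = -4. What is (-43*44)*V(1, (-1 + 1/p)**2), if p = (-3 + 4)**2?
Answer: 7568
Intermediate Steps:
p = 1 (p = 1**2 = 1)
V(Q, M) = -4*Q
(-43*44)*V(1, (-1 + 1/p)**2) = (-43*44)*(-4*1) = -1892*(-4) = 7568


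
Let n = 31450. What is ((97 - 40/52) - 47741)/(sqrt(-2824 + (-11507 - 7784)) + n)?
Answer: -3895912780/2571723999 + 619382*I*sqrt(22115)/12858619995 ≈ -1.5149 + 0.0071632*I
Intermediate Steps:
((97 - 40/52) - 47741)/(sqrt(-2824 + (-11507 - 7784)) + n) = ((97 - 40/52) - 47741)/(sqrt(-2824 + (-11507 - 7784)) + 31450) = ((97 - 40*1/52) - 47741)/(sqrt(-2824 - 19291) + 31450) = ((97 - 10/13) - 47741)/(sqrt(-22115) + 31450) = (1251/13 - 47741)/(I*sqrt(22115) + 31450) = -619382/(13*(31450 + I*sqrt(22115)))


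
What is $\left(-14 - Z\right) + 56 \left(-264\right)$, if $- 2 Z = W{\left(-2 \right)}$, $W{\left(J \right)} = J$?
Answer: $-14799$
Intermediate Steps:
$Z = 1$ ($Z = \left(- \frac{1}{2}\right) \left(-2\right) = 1$)
$\left(-14 - Z\right) + 56 \left(-264\right) = \left(-14 - 1\right) + 56 \left(-264\right) = \left(-14 - 1\right) - 14784 = -15 - 14784 = -14799$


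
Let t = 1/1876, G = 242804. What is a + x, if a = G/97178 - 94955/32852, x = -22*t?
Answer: -302124777833/748639293332 ≈ -0.40357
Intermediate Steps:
t = 1/1876 ≈ 0.00053305
x = -11/938 (x = -22*1/1876 = -11/938 ≈ -0.011727)
a = -625469991/1596245828 (a = 242804/97178 - 94955/32852 = 242804*(1/97178) - 94955*1/32852 = 121402/48589 - 94955/32852 = -625469991/1596245828 ≈ -0.39184)
a + x = -625469991/1596245828 - 11/938 = -302124777833/748639293332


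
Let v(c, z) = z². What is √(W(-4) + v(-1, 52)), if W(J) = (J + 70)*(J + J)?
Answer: 8*√34 ≈ 46.648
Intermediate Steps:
W(J) = 2*J*(70 + J) (W(J) = (70 + J)*(2*J) = 2*J*(70 + J))
√(W(-4) + v(-1, 52)) = √(2*(-4)*(70 - 4) + 52²) = √(2*(-4)*66 + 2704) = √(-528 + 2704) = √2176 = 8*√34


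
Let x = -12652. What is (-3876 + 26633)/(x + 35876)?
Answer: 22757/23224 ≈ 0.97989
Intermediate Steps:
(-3876 + 26633)/(x + 35876) = (-3876 + 26633)/(-12652 + 35876) = 22757/23224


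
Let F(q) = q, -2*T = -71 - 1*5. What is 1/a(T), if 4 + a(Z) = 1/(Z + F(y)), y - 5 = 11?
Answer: -54/215 ≈ -0.25116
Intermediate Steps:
y = 16 (y = 5 + 11 = 16)
T = 38 (T = -(-71 - 1*5)/2 = -(-71 - 5)/2 = -½*(-76) = 38)
a(Z) = -4 + 1/(16 + Z) (a(Z) = -4 + 1/(Z + 16) = -4 + 1/(16 + Z))
1/a(T) = 1/((-63 - 4*38)/(16 + 38)) = 1/((-63 - 152)/54) = 1/((1/54)*(-215)) = 1/(-215/54) = -54/215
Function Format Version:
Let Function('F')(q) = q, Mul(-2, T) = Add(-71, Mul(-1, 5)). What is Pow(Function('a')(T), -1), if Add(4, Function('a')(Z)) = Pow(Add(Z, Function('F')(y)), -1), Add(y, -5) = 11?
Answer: Rational(-54, 215) ≈ -0.25116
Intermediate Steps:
y = 16 (y = Add(5, 11) = 16)
T = 38 (T = Mul(Rational(-1, 2), Add(-71, Mul(-1, 5))) = Mul(Rational(-1, 2), Add(-71, -5)) = Mul(Rational(-1, 2), -76) = 38)
Function('a')(Z) = Add(-4, Pow(Add(16, Z), -1)) (Function('a')(Z) = Add(-4, Pow(Add(Z, 16), -1)) = Add(-4, Pow(Add(16, Z), -1)))
Pow(Function('a')(T), -1) = Pow(Mul(Pow(Add(16, 38), -1), Add(-63, Mul(-4, 38))), -1) = Pow(Mul(Pow(54, -1), Add(-63, -152)), -1) = Pow(Mul(Rational(1, 54), -215), -1) = Pow(Rational(-215, 54), -1) = Rational(-54, 215)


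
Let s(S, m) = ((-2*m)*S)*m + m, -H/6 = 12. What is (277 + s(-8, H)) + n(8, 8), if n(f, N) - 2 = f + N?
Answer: 83167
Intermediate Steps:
H = -72 (H = -6*12 = -72)
s(S, m) = m - 2*S*m**2 (s(S, m) = (-2*S*m)*m + m = -2*S*m**2 + m = m - 2*S*m**2)
n(f, N) = 2 + N + f (n(f, N) = 2 + (f + N) = 2 + (N + f) = 2 + N + f)
(277 + s(-8, H)) + n(8, 8) = (277 - 72*(1 - 2*(-8)*(-72))) + (2 + 8 + 8) = (277 - 72*(1 - 1152)) + 18 = (277 - 72*(-1151)) + 18 = (277 + 82872) + 18 = 83149 + 18 = 83167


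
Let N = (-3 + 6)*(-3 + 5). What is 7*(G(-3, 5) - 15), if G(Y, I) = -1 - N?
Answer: -154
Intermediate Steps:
N = 6 (N = 3*2 = 6)
G(Y, I) = -7 (G(Y, I) = -1 - 1*6 = -1 - 6 = -7)
7*(G(-3, 5) - 15) = 7*(-7 - 15) = 7*(-22) = -154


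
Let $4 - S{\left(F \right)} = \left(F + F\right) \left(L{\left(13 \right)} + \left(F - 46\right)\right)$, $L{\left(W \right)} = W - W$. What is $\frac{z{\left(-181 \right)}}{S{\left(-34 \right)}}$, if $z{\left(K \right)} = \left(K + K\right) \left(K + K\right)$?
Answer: $- \frac{32761}{1359} \approx -24.107$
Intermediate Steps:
$z{\left(K \right)} = 4 K^{2}$ ($z{\left(K \right)} = 2 K 2 K = 4 K^{2}$)
$L{\left(W \right)} = 0$
$S{\left(F \right)} = 4 - 2 F \left(-46 + F\right)$ ($S{\left(F \right)} = 4 - \left(F + F\right) \left(0 + \left(F - 46\right)\right) = 4 - 2 F \left(0 + \left(F - 46\right)\right) = 4 - 2 F \left(0 + \left(-46 + F\right)\right) = 4 - 2 F \left(-46 + F\right)$)
$\frac{z{\left(-181 \right)}}{S{\left(-34 \right)}} = \frac{4 \left(-181\right)^{2}}{4 - 2 \left(-34\right)^{2} + 92 \left(-34\right)} = \frac{4 \cdot 32761}{4 - 2312 - 3128} = \frac{131044}{4 - 2312 - 3128} = \frac{131044}{-5436} = 131044 \left(- \frac{1}{5436}\right) = - \frac{32761}{1359}$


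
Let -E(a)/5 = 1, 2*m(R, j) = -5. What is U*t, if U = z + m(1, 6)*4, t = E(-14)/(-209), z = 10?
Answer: 0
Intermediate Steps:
m(R, j) = -5/2 (m(R, j) = (1/2)*(-5) = -5/2)
E(a) = -5 (E(a) = -5*1 = -5)
t = 5/209 (t = -5/(-209) = -5*(-1/209) = 5/209 ≈ 0.023923)
U = 0 (U = 10 - 5/2*4 = 10 - 10 = 0)
U*t = 0*(5/209) = 0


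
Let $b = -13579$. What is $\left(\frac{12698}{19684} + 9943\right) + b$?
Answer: $- \frac{5111309}{1406} \approx -3635.4$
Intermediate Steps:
$\left(\frac{12698}{19684} + 9943\right) + b = \left(\frac{12698}{19684} + 9943\right) - 13579 = \left(12698 \cdot \frac{1}{19684} + 9943\right) - 13579 = \left(\frac{907}{1406} + 9943\right) - 13579 = \frac{13980765}{1406} - 13579 = - \frac{5111309}{1406}$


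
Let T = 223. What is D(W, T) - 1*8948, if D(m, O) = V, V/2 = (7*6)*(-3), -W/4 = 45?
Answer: -9200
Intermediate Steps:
W = -180 (W = -4*45 = -180)
V = -252 (V = 2*((7*6)*(-3)) = 2*(42*(-3)) = 2*(-126) = -252)
D(m, O) = -252
D(W, T) - 1*8948 = -252 - 1*8948 = -252 - 8948 = -9200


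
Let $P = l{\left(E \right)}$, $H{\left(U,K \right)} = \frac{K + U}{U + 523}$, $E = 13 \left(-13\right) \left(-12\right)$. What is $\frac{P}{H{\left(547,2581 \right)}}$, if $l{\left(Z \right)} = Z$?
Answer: $\frac{271245}{391} \approx 693.72$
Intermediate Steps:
$E = 2028$ ($E = \left(-169\right) \left(-12\right) = 2028$)
$H{\left(U,K \right)} = \frac{K + U}{523 + U}$
$P = 2028$
$\frac{P}{H{\left(547,2581 \right)}} = \frac{2028}{\frac{1}{523 + 547} \left(2581 + 547\right)} = \frac{2028}{\frac{1}{1070} \cdot 3128} = \frac{2028}{\frac{1564}{535}} = 2028 \cdot \frac{535}{1564} = \frac{271245}{391}$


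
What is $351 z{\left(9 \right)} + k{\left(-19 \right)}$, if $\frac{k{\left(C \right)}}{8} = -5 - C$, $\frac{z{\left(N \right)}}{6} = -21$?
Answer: $-44114$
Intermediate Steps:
$z{\left(N \right)} = -126$ ($z{\left(N \right)} = 6 \left(-21\right) = -126$)
$k{\left(C \right)} = -40 - 8 C$ ($k{\left(C \right)} = 8 \left(-5 - C\right) = -40 - 8 C$)
$351 z{\left(9 \right)} + k{\left(-19 \right)} = 351 \left(-126\right) - -112 = -44226 + \left(-40 + 152\right) = -44226 + 112 = -44114$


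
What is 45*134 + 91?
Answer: 6121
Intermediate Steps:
45*134 + 91 = 6030 + 91 = 6121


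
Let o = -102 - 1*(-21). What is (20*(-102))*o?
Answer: 165240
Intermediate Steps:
o = -81 (o = -102 + 21 = -81)
(20*(-102))*o = (20*(-102))*(-81) = -2040*(-81) = 165240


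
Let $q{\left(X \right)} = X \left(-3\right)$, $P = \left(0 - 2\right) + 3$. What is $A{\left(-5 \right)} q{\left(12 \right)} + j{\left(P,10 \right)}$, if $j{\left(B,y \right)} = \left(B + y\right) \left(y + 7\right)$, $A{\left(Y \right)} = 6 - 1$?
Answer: $7$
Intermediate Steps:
$P = 1$ ($P = -2 + 3 = 1$)
$A{\left(Y \right)} = 5$ ($A{\left(Y \right)} = 6 - 1 = 5$)
$j{\left(B,y \right)} = \left(7 + y\right) \left(B + y\right)$ ($j{\left(B,y \right)} = \left(B + y\right) \left(7 + y\right) = \left(7 + y\right) \left(B + y\right)$)
$q{\left(X \right)} = - 3 X$
$A{\left(-5 \right)} q{\left(12 \right)} + j{\left(P,10 \right)} = 5 \left(\left(-3\right) 12\right) + \left(10^{2} + 7 \cdot 1 + 7 \cdot 10 + 1 \cdot 10\right) = 5 \left(-36\right) + \left(100 + 7 + 70 + 10\right) = -180 + 187 = 7$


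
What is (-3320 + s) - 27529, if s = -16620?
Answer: -47469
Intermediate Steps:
(-3320 + s) - 27529 = (-3320 - 16620) - 27529 = -19940 - 27529 = -47469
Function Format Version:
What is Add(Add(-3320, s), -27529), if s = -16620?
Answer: -47469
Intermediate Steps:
Add(Add(-3320, s), -27529) = Add(Add(-3320, -16620), -27529) = Add(-19940, -27529) = -47469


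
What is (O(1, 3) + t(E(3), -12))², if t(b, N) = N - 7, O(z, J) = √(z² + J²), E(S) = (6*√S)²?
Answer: (19 - √10)² ≈ 250.83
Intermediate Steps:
E(S) = 36*S
O(z, J) = √(J² + z²)
t(b, N) = -7 + N
(O(1, 3) + t(E(3), -12))² = (√(3² + 1²) + (-7 - 12))² = (√(9 + 1) - 19)² = (√10 - 19)² = (-19 + √10)²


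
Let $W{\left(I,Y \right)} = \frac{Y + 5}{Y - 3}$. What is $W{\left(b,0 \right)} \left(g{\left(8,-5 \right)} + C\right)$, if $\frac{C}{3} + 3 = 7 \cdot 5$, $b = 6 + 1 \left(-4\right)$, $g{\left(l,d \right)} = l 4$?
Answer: $- \frac{640}{3} \approx -213.33$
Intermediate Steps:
$g{\left(l,d \right)} = 4 l$
$b = 2$ ($b = 6 - 4 = 2$)
$W{\left(I,Y \right)} = \frac{5 + Y}{-3 + Y}$
$C = 96$ ($C = -9 + 3 \cdot 7 \cdot 5 = -9 + 3 \cdot 35 = -9 + 105 = 96$)
$W{\left(b,0 \right)} \left(g{\left(8,-5 \right)} + C\right) = \frac{5 + 0}{-3 + 0} \left(4 \cdot 8 + 96\right) = \frac{1}{-3} \cdot 5 \left(32 + 96\right) = \left(- \frac{1}{3}\right) 5 \cdot 128 = \left(- \frac{5}{3}\right) 128 = - \frac{640}{3}$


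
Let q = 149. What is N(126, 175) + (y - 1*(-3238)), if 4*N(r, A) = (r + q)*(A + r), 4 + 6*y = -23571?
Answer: 240031/12 ≈ 20003.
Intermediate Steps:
y = -23575/6 (y = -⅔ + (⅙)*(-23571) = -⅔ - 7857/2 = -23575/6 ≈ -3929.2)
N(r, A) = (149 + r)*(A + r)/4 (N(r, A) = ((r + 149)*(A + r))/4 = ((149 + r)*(A + r))/4 = (149 + r)*(A + r)/4)
N(126, 175) + (y - 1*(-3238)) = ((¼)*126² + (149/4)*175 + (149/4)*126 + (¼)*175*126) + (-23575/6 - 1*(-3238)) = ((¼)*15876 + 26075/4 + 9387/2 + 11025/2) + (-23575/6 + 3238) = (3969 + 26075/4 + 9387/2 + 11025/2) - 4147/6 = 82775/4 - 4147/6 = 240031/12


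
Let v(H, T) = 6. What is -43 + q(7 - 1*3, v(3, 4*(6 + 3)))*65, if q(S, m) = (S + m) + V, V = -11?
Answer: -108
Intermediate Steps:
q(S, m) = -11 + S + m (q(S, m) = (S + m) - 11 = -11 + S + m)
-43 + q(7 - 1*3, v(3, 4*(6 + 3)))*65 = -43 + (-11 + (7 - 1*3) + 6)*65 = -43 + (-11 + (7 - 3) + 6)*65 = -43 + (-11 + 4 + 6)*65 = -43 - 1*65 = -43 - 65 = -108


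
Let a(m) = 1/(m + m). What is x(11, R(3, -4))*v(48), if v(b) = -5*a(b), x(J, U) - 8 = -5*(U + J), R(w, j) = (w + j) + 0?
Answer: 35/16 ≈ 2.1875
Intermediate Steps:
R(w, j) = j + w (R(w, j) = (j + w) + 0 = j + w)
x(J, U) = 8 - 5*J - 5*U (x(J, U) = 8 - 5*(U + J) = 8 - 5*(J + U) = 8 + (-5*J - 5*U) = 8 - 5*J - 5*U)
a(m) = 1/(2*m)
v(b) = -5/(2*b)
x(11, R(3, -4))*v(48) = (8 - 5*11 - 5*(-4 + 3))*(-5/2/48) = (8 - 55 - 5*(-1))*(-5/2*1/48) = (8 - 55 + 5)*(-5/96) = -42*(-5/96) = 35/16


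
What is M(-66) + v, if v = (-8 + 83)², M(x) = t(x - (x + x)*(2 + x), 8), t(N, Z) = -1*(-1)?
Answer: 5626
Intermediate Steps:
t(N, Z) = 1
M(x) = 1
v = 5625 (v = 75² = 5625)
M(-66) + v = 1 + 5625 = 5626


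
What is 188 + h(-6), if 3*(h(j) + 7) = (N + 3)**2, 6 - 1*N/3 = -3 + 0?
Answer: 481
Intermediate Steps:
N = 27 (N = 18 - 3*(-3 + 0) = 18 - 3*(-3) = 18 + 9 = 27)
h(j) = 293 (h(j) = -7 + (27 + 3)**2/3 = -7 + (1/3)*30**2 = -7 + (1/3)*900 = -7 + 300 = 293)
188 + h(-6) = 188 + 293 = 481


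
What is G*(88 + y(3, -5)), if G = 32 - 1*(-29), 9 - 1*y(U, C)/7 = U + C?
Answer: 10065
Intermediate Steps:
y(U, C) = 63 - 7*C - 7*U (y(U, C) = 63 - 7*(U + C) = 63 - 7*(C + U) = 63 + (-7*C - 7*U) = 63 - 7*C - 7*U)
G = 61 (G = 32 + 29 = 61)
G*(88 + y(3, -5)) = 61*(88 + (63 - 7*(-5) - 7*3)) = 61*(88 + (63 + 35 - 21)) = 61*(88 + 77) = 61*165 = 10065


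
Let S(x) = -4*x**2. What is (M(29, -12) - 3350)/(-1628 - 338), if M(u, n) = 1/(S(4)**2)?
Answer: 13721599/8052736 ≈ 1.7040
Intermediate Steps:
M(u, n) = 1/4096 (M(u, n) = 1/((-4*4**2)**2) = 1/((-4*16)**2) = 1/((-64)**2) = 1/4096)
(M(29, -12) - 3350)/(-1628 - 338) = (1/4096 - 3350)/(-1628 - 338) = -13721599/4096/(-1966) = -13721599/4096*(-1/1966) = 13721599/8052736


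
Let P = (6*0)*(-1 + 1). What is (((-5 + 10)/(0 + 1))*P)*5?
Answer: 0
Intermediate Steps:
P = 0 (P = 0*0 = 0)
(((-5 + 10)/(0 + 1))*P)*5 = (((-5 + 10)/(0 + 1))*0)*5 = ((5/1)*0)*5 = ((5*1)*0)*5 = (5*0)*5 = 0*5 = 0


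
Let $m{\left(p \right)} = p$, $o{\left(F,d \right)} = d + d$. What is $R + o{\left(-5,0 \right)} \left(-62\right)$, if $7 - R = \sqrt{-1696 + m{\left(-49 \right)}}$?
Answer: $7 - i \sqrt{1745} \approx 7.0 - 41.773 i$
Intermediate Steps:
$o{\left(F,d \right)} = 2 d$
$R = 7 - i \sqrt{1745}$ ($R = 7 - \sqrt{-1696 - 49} = 7 - \sqrt{-1745} = 7 - i \sqrt{1745} \approx 7.0 - 41.773 i$)
$R + o{\left(-5,0 \right)} \left(-62\right) = \left(7 - i \sqrt{1745}\right) + 2 \cdot 0 \left(-62\right) = \left(7 - i \sqrt{1745}\right) + 0 \left(-62\right) = \left(7 - i \sqrt{1745}\right) + 0 = 7 - i \sqrt{1745}$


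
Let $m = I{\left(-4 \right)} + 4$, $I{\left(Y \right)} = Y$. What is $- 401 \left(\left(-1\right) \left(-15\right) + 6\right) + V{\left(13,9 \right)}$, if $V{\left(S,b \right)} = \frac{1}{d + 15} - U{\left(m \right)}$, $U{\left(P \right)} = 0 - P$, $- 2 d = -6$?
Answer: $- \frac{151577}{18} \approx -8420.9$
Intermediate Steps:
$d = 3$ ($d = \left(- \frac{1}{2}\right) \left(-6\right) = 3$)
$m = 0$ ($m = -4 + 4 = 0$)
$U{\left(P \right)} = - P$
$V{\left(S,b \right)} = \frac{1}{18}$ ($V{\left(S,b \right)} = \frac{1}{3 + 15} - \left(-1\right) 0 = \frac{1}{18} - 0 = \frac{1}{18} + 0 = \frac{1}{18}$)
$- 401 \left(\left(-1\right) \left(-15\right) + 6\right) + V{\left(13,9 \right)} = - 401 \left(\left(-1\right) \left(-15\right) + 6\right) + \frac{1}{18} = - 401 \left(15 + 6\right) + \frac{1}{18} = \left(-401\right) 21 + \frac{1}{18} = -8421 + \frac{1}{18} = - \frac{151577}{18}$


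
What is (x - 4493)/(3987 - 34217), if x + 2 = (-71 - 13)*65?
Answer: 1991/6046 ≈ 0.32931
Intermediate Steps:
x = -5462 (x = -2 + (-71 - 13)*65 = -2 - 84*65 = -2 - 5460 = -5462)
(x - 4493)/(3987 - 34217) = (-5462 - 4493)/(3987 - 34217) = -9955/(-30230) = -9955*(-1/30230) = 1991/6046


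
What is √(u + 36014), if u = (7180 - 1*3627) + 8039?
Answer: √47606 ≈ 218.19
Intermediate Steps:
u = 11592 (u = (7180 - 3627) + 8039 = 3553 + 8039 = 11592)
√(u + 36014) = √(11592 + 36014) = √47606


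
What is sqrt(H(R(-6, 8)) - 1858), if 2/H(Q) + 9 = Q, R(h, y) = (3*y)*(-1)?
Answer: 2*I*sqrt(505857)/33 ≈ 43.105*I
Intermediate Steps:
R(h, y) = -3*y
H(Q) = 2/(-9 + Q)
sqrt(H(R(-6, 8)) - 1858) = sqrt(2/(-9 - 3*8) - 1858) = sqrt(2/(-9 - 24) - 1858) = sqrt(2/(-33) - 1858) = sqrt(2*(-1/33) - 1858) = sqrt(-2/33 - 1858) = sqrt(-61316/33) = 2*I*sqrt(505857)/33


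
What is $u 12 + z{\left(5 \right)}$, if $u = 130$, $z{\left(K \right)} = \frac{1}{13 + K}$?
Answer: $\frac{28081}{18} \approx 1560.1$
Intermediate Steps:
$u 12 + z{\left(5 \right)} = 130 \cdot 12 + \frac{1}{13 + 5} = 1560 + \frac{1}{18} = \frac{28081}{18}$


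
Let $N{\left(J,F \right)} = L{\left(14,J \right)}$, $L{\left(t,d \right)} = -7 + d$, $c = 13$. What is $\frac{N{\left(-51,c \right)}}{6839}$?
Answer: $- \frac{58}{6839} \approx -0.0084808$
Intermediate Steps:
$N{\left(J,F \right)} = -7 + J$
$\frac{N{\left(-51,c \right)}}{6839} = \frac{-7 - 51}{6839} = \left(-58\right) \frac{1}{6839} = - \frac{58}{6839}$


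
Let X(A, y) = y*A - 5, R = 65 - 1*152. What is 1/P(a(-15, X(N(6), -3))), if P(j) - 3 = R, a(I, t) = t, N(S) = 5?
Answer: -1/84 ≈ -0.011905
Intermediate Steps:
R = -87 (R = 65 - 152 = -87)
X(A, y) = -5 + A*y (X(A, y) = A*y - 5 = -5 + A*y)
P(j) = -84 (P(j) = 3 - 87 = -84)
1/P(a(-15, X(N(6), -3))) = 1/(-84) = -1/84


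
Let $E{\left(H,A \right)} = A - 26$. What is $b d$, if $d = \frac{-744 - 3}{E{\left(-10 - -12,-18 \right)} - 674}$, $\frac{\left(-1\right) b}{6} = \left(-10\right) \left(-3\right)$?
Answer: $- \frac{67230}{359} \approx -187.27$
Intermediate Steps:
$E{\left(H,A \right)} = -26 + A$
$b = -180$ ($b = - 6 \left(\left(-10\right) \left(-3\right)\right) = \left(-6\right) 30 = -180$)
$d = \frac{747}{718}$ ($d = \frac{-744 - 3}{\left(-26 - 18\right) - 674} = - \frac{747}{-44 - 674} = - \frac{747}{-718} = \left(-747\right) \left(- \frac{1}{718}\right) = \frac{747}{718} \approx 1.0404$)
$b d = \left(-180\right) \frac{747}{718} = - \frac{67230}{359}$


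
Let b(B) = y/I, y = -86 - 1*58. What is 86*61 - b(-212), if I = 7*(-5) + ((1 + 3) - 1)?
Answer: 10483/2 ≈ 5241.5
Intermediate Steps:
y = -144 (y = -86 - 58 = -144)
I = -32 (I = -35 + (4 - 1) = -35 + 3 = -32)
b(B) = 9/2 (b(B) = -144/(-32) = -144*(-1/32) = 9/2)
86*61 - b(-212) = 86*61 - 1*9/2 = 5246 - 9/2 = 10483/2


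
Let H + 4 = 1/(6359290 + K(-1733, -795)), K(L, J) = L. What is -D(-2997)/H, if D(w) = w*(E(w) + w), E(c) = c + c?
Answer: 171310902576039/25430227 ≈ 6.7365e+6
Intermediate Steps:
E(c) = 2*c
H = -25430227/6357557 (H = -4 + 1/(6359290 - 1733) = -4 + 1/6357557 = -25430227/6357557 ≈ -4.0000)
D(w) = 3*w² (D(w) = w*(2*w + w) = w*(3*w) = 3*w²)
-D(-2997)/H = -3*(-2997)²/(-25430227/6357557) = -3*8982009*(-6357557)/25430227 = -26946027*(-6357557)/25430227 = -1*(-171310902576039/25430227) = 171310902576039/25430227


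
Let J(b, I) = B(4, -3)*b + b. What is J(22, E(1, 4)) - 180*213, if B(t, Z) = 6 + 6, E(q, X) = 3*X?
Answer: -38054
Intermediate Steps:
B(t, Z) = 12
J(b, I) = 13*b (J(b, I) = 12*b + b = 13*b)
J(22, E(1, 4)) - 180*213 = 13*22 - 180*213 = 286 - 38340 = -38054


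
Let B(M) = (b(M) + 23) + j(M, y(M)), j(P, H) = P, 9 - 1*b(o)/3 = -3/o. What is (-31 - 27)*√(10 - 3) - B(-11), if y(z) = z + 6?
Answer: -420/11 - 58*√7 ≈ -191.64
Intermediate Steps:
y(z) = 6 + z
b(o) = 27 + 9/o (b(o) = 27 - (-9)/o = 27 + 9/o)
B(M) = 50 + M + 9/M (B(M) = ((27 + 9/M) + 23) + M = (50 + 9/M) + M = 50 + M + 9/M)
(-31 - 27)*√(10 - 3) - B(-11) = (-31 - 27)*√(10 - 3) - (50 - 11 + 9/(-11)) = -58*√7 - (50 - 11 + 9*(-1/11)) = -58*√7 - (50 - 11 - 9/11) = -58*√7 - 1*420/11 = -58*√7 - 420/11 = -420/11 - 58*√7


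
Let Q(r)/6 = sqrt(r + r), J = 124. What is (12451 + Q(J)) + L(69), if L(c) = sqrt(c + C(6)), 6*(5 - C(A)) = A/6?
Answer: 12451 + 12*sqrt(62) + sqrt(2658)/6 ≈ 12554.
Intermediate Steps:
C(A) = 5 - A/36 (C(A) = 5 - A/(6*6) = 5 - A/36)
Q(r) = 6*sqrt(2)*sqrt(r) (Q(r) = 6*sqrt(r + r) = 6*sqrt(2*r) = 6*(sqrt(2)*sqrt(r)) = 6*sqrt(2)*sqrt(r))
L(c) = sqrt(29/6 + c) (L(c) = sqrt(c + (5 - 1/36*6)) = sqrt(c + (5 - 1/6)) = sqrt(c + 29/6) = sqrt(29/6 + c))
(12451 + Q(J)) + L(69) = (12451 + 6*sqrt(2)*sqrt(124)) + sqrt(174 + 36*69)/6 = (12451 + 6*sqrt(2)*(2*sqrt(31))) + sqrt(174 + 2484)/6 = (12451 + 12*sqrt(62)) + sqrt(2658)/6 = 12451 + 12*sqrt(62) + sqrt(2658)/6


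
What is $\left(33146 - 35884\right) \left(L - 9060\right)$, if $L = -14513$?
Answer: $64542874$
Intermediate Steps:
$\left(33146 - 35884\right) \left(L - 9060\right) = \left(33146 - 35884\right) \left(-14513 - 9060\right) = \left(-2738\right) \left(-23573\right) = 64542874$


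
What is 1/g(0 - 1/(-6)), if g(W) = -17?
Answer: -1/17 ≈ -0.058824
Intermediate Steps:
1/g(0 - 1/(-6)) = 1/(-17) = -1/17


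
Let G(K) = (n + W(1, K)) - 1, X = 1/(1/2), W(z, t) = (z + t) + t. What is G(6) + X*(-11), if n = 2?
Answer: -8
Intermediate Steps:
W(z, t) = z + 2*t (W(z, t) = (t + z) + t = z + 2*t)
X = 2 (X = 1/(½) = 2)
G(K) = 2 + 2*K (G(K) = (2 + (1 + 2*K)) - 1 = (3 + 2*K) - 1 = 2 + 2*K)
G(6) + X*(-11) = (2 + 2*6) + 2*(-11) = (2 + 12) - 22 = 14 - 22 = -8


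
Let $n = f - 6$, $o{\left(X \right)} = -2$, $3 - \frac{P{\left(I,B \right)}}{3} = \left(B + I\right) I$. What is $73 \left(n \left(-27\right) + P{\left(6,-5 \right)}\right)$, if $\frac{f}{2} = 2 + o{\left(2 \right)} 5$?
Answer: $42705$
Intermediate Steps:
$P{\left(I,B \right)} = 9 - 3 I \left(B + I\right)$ ($P{\left(I,B \right)} = 9 - 3 \left(B + I\right) I = 9 - 3 I \left(B + I\right)$)
$f = -16$ ($f = 2 \left(2 - 10\right) = 2 \left(-8\right) = -16$)
$n = -22$ ($n = -16 - 6 = -22$)
$73 \left(n \left(-27\right) + P{\left(6,-5 \right)}\right) = 73 \left(\left(-22\right) \left(-27\right) - \left(-9 - 90 + 108\right)\right) = 73 \left(594 + \left(9 - 108 + 90\right)\right) = 73 \left(594 - 9\right) = 73 \cdot 585 = 42705$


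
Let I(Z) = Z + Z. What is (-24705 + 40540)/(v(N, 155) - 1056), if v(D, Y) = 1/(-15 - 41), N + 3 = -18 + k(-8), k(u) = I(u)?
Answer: -886760/59137 ≈ -14.995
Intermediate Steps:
I(Z) = 2*Z
k(u) = 2*u
N = -37 (N = -3 + (-18 + 2*(-8)) = -3 + (-18 - 16) = -3 - 34 = -37)
v(D, Y) = -1/56 (v(D, Y) = 1/(-56) = -1/56)
(-24705 + 40540)/(v(N, 155) - 1056) = (-24705 + 40540)/(-1/56 - 1056) = 15835/(-59137/56) = 15835*(-56/59137) = -886760/59137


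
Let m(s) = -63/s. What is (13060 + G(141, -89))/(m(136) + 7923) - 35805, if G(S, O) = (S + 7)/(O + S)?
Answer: -501499151113/14007045 ≈ -35803.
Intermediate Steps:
G(S, O) = (7 + S)/(O + S)
m(s) = -63/s
(13060 + G(141, -89))/(m(136) + 7923) - 35805 = (13060 + (7 + 141)/(-89 + 141))/(-63/136 + 7923) - 35805 = (13060 + 148/52)/(-63*1/136 + 7923) - 35805 = (13060 + (1/52)*148)/(-63/136 + 7923) - 35805 = (13060 + 37/13)/(1077465/136) - 35805 = (169817/13)*(136/1077465) - 35805 = 23095112/14007045 - 35805 = -501499151113/14007045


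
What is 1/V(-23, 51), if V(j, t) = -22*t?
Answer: -1/1122 ≈ -0.00089127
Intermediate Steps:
1/V(-23, 51) = 1/(-22*51) = 1/(-1122) = -1/1122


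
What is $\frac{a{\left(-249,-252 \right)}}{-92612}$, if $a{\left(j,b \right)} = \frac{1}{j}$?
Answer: $\frac{1}{23060388} \approx 4.3364 \cdot 10^{-8}$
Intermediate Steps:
$\frac{a{\left(-249,-252 \right)}}{-92612} = \frac{1}{\left(-249\right) \left(-92612\right)} = \left(- \frac{1}{249}\right) \left(- \frac{1}{92612}\right) = \frac{1}{23060388}$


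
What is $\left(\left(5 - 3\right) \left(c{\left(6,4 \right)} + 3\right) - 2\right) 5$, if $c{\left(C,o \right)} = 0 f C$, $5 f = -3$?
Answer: $20$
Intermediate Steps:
$f = - \frac{3}{5}$ ($f = \frac{1}{5} \left(-3\right) = - \frac{3}{5} \approx -0.6$)
$c{\left(C,o \right)} = 0$ ($c{\left(C,o \right)} = 0 \left(- \frac{3}{5}\right) C = 0 C = 0$)
$\left(\left(5 - 3\right) \left(c{\left(6,4 \right)} + 3\right) - 2\right) 5 = \left(\left(5 - 3\right) \left(0 + 3\right) - 2\right) 5 = \left(2 \cdot 3 - 2\right) 5 = \left(6 - 2\right) 5 = 4 \cdot 5 = 20$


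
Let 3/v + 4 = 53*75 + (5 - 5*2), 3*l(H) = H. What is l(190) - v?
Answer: 251177/3966 ≈ 63.333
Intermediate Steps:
l(H) = H/3
v = 1/1322 (v = 3/(-4 + (53*75 + (5 - 5*2))) = 3/(-4 + (3975 + (5 - 10))) = 3/(-4 + (3975 - 5)) = 3/(-4 + 3970) = 3/3966 = 3*(1/3966) = 1/1322 ≈ 0.00075643)
l(190) - v = (⅓)*190 - 1*1/1322 = 190/3 - 1/1322 = 251177/3966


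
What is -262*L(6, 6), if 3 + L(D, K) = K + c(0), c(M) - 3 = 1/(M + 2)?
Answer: -1703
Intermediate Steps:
c(M) = 3 + 1/(2 + M) (c(M) = 3 + 1/(M + 2) = 3 + 1/(2 + M))
L(D, K) = ½ + K (L(D, K) = -3 + (K + (7 + 3*0)/(2 + 0)) = -3 + (K + (7 + 0)/2) = -3 + (K + (½)*7) = -3 + (K + 7/2) = -3 + (7/2 + K) = ½ + K)
-262*L(6, 6) = -262*(½ + 6) = -262*13/2 = -1703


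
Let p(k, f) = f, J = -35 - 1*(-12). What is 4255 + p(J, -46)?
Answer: 4209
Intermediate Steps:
J = -23 (J = -35 + 12 = -23)
4255 + p(J, -46) = 4255 - 46 = 4209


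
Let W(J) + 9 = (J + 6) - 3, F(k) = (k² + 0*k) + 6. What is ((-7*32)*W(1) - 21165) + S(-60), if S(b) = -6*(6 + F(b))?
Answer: -41717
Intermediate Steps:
F(k) = 6 + k² (F(k) = (k² + 0) + 6 = k² + 6 = 6 + k²)
W(J) = -6 + J (W(J) = -9 + ((J + 6) - 3) = -9 + ((6 + J) - 3) = -9 + (3 + J) = -6 + J)
S(b) = -72 - 6*b² (S(b) = -6*(6 + (6 + b²)) = -6*(12 + b²) = -72 - 6*b²)
((-7*32)*W(1) - 21165) + S(-60) = ((-7*32)*(-6 + 1) - 21165) + (-72 - 6*(-60)²) = (-224*(-5) - 21165) + (-72 - 6*3600) = (1120 - 21165) + (-72 - 21600) = -20045 - 21672 = -41717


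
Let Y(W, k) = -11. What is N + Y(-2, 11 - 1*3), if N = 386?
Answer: 375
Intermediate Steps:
N + Y(-2, 11 - 1*3) = 386 - 11 = 375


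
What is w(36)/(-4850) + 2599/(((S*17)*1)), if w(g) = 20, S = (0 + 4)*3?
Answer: 1260107/98940 ≈ 12.736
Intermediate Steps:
S = 12 (S = 4*3 = 12)
w(36)/(-4850) + 2599/(((S*17)*1)) = 20/(-4850) + 2599/(((12*17)*1)) = 20*(-1/4850) + 2599/((204*1)) = -2/485 + 2599/204 = 1260107/98940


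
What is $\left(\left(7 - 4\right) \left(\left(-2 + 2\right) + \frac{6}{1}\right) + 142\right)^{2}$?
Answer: $25600$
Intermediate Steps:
$\left(\left(7 - 4\right) \left(\left(-2 + 2\right) + \frac{6}{1}\right) + 142\right)^{2} = \left(3 \left(0 + 6 \cdot 1\right) + 142\right)^{2} = \left(3 \left(0 + 6\right) + 142\right)^{2} = \left(3 \cdot 6 + 142\right)^{2} = \left(18 + 142\right)^{2} = 160^{2} = 25600$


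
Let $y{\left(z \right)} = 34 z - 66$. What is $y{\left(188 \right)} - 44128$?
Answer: $-37802$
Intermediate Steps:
$y{\left(z \right)} = -66 + 34 z$ ($y{\left(z \right)} = 34 z - 66 = -66 + 34 z$)
$y{\left(188 \right)} - 44128 = \left(-66 + 34 \cdot 188\right) - 44128 = \left(-66 + 6392\right) - 44128 = 6326 - 44128 = -37802$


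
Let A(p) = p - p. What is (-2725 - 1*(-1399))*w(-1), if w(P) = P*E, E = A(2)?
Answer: 0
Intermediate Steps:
A(p) = 0
E = 0
w(P) = 0 (w(P) = P*0 = 0)
(-2725 - 1*(-1399))*w(-1) = (-2725 - 1*(-1399))*0 = (-2725 + 1399)*0 = -1326*0 = 0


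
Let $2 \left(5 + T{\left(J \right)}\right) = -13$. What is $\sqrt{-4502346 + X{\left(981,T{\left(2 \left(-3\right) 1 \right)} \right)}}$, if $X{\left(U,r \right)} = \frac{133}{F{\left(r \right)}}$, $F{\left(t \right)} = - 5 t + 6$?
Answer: $\frac{2 i \sqrt{18154576213}}{127} \approx 2121.9 i$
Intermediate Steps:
$T{\left(J \right)} = - \frac{23}{2}$ ($T{\left(J \right)} = -5 + \frac{1}{2} \left(-13\right) = -5 - \frac{13}{2} = - \frac{23}{2}$)
$F{\left(t \right)} = 6 - 5 t$
$X{\left(U,r \right)} = \frac{133}{6 - 5 r}$
$\sqrt{-4502346 + X{\left(981,T{\left(2 \left(-3\right) 1 \right)} \right)}} = \sqrt{-4502346 - \frac{133}{-6 + 5 \left(- \frac{23}{2}\right)}} = \sqrt{-4502346 - \frac{133}{-6 - \frac{115}{2}}} = \sqrt{-4502346 - \frac{133}{- \frac{127}{2}}} = \sqrt{-4502346 - - \frac{266}{127}} = \sqrt{-4502346 + \frac{266}{127}} = \sqrt{- \frac{571797676}{127}} = \frac{2 i \sqrt{18154576213}}{127}$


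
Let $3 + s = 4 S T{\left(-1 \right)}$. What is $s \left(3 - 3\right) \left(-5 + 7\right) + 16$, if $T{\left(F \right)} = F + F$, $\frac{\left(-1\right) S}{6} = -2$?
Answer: $16$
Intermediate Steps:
$S = 12$ ($S = \left(-6\right) \left(-2\right) = 12$)
$T{\left(F \right)} = 2 F$
$s = -99$ ($s = -3 + 4 \cdot 12 \cdot 2 \left(-1\right) = -3 + 48 \left(-2\right) = -3 - 96 = -99$)
$s \left(3 - 3\right) \left(-5 + 7\right) + 16 = - 99 \left(3 - 3\right) \left(-5 + 7\right) + 16 = - 99 \cdot 0 \cdot 2 + 16 = \left(-99\right) 0 + 16 = 0 + 16 = 16$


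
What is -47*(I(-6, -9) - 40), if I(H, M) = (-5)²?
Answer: 705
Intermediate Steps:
I(H, M) = 25
-47*(I(-6, -9) - 40) = -47*(25 - 40) = -47*(-15) = 705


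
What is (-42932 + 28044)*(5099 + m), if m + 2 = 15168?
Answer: -301705320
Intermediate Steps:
m = 15166 (m = -2 + 15168 = 15166)
(-42932 + 28044)*(5099 + m) = (-42932 + 28044)*(5099 + 15166) = -14888*20265 = -301705320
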